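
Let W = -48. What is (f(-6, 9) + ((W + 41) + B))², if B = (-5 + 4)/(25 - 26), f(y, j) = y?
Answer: 144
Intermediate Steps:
B = 1 (B = -1/(-1) = -1*(-1) = 1)
(f(-6, 9) + ((W + 41) + B))² = (-6 + ((-48 + 41) + 1))² = (-6 + (-7 + 1))² = (-6 - 6)² = (-12)² = 144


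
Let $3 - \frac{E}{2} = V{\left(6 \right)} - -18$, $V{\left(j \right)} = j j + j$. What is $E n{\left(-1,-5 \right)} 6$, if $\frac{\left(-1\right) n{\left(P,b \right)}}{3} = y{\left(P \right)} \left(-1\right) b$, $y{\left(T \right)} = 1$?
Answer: $10260$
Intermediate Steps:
$V{\left(j \right)} = j + j^{2}$ ($V{\left(j \right)} = j^{2} + j = j + j^{2}$)
$n{\left(P,b \right)} = 3 b$ ($n{\left(P,b \right)} = - 3 \cdot 1 \left(-1\right) b = - 3 \left(- b\right) = 3 b$)
$E = -114$ ($E = 6 - 2 \left(6 \left(1 + 6\right) - -18\right) = 6 - 2 \left(6 \cdot 7 + 18\right) = 6 - 2 \left(42 + 18\right) = 6 - 120 = -114$)
$E n{\left(-1,-5 \right)} 6 = - 114 \cdot 3 \left(-5\right) 6 = \left(-114\right) \left(-15\right) 6 = 1710 \cdot 6 = 10260$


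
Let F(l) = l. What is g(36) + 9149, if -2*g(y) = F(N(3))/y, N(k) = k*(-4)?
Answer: 54895/6 ≈ 9149.2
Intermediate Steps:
N(k) = -4*k
g(y) = 6/y (g(y) = -(-4*3)/(2*y) = -(-6)/y = 6/y)
g(36) + 9149 = 6/36 + 9149 = 6*(1/36) + 9149 = 1/6 + 9149 = 54895/6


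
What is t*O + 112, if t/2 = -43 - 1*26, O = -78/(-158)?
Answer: 3466/79 ≈ 43.873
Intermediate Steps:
O = 39/79 (O = -78*(-1/158) = 39/79 ≈ 0.49367)
t = -138 (t = 2*(-43 - 1*26) = 2*(-43 - 26) = 2*(-69) = -138)
t*O + 112 = -138*39/79 + 112 = -5382/79 + 112 = 3466/79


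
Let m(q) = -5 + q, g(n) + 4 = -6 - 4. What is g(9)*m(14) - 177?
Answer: -303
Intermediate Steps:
g(n) = -14 (g(n) = -4 + (-6 - 4) = -4 - 10 = -14)
g(9)*m(14) - 177 = -14*(-5 + 14) - 177 = -14*9 - 177 = -126 - 177 = -303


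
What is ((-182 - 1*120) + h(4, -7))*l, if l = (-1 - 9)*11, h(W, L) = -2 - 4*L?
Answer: 30360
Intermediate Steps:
l = -110 (l = -10*11 = -110)
((-182 - 1*120) + h(4, -7))*l = ((-182 - 1*120) + (-2 - 4*(-7)))*(-110) = ((-182 - 120) + (-2 + 28))*(-110) = (-302 + 26)*(-110) = -276*(-110) = 30360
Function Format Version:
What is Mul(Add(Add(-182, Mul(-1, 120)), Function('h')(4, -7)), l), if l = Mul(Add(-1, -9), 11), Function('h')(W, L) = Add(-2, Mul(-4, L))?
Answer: 30360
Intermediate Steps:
l = -110 (l = Mul(-10, 11) = -110)
Mul(Add(Add(-182, Mul(-1, 120)), Function('h')(4, -7)), l) = Mul(Add(Add(-182, Mul(-1, 120)), Add(-2, Mul(-4, -7))), -110) = Mul(Add(Add(-182, -120), Add(-2, 28)), -110) = Mul(Add(-302, 26), -110) = Mul(-276, -110) = 30360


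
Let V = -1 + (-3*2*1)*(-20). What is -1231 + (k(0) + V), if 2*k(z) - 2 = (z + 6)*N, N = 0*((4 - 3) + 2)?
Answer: -1111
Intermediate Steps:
N = 0 (N = 0*(1 + 2) = 0*3 = 0)
k(z) = 1 (k(z) = 1 + ((z + 6)*0)/2 = 1 + ((6 + z)*0)/2 = 1 + (1/2)*0 = 1 + 0 = 1)
V = 119 (V = -1 - 6*1*(-20) = -1 - 6*(-20) = -1 + 120 = 119)
-1231 + (k(0) + V) = -1231 + (1 + 119) = -1231 + 120 = -1111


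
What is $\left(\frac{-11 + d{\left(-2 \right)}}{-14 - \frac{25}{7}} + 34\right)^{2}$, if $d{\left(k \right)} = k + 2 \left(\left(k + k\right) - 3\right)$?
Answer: $\frac{2122849}{1681} \approx 1262.8$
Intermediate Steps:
$d{\left(k \right)} = -6 + 5 k$ ($d{\left(k \right)} = k + 2 \left(2 k - 3\right) = k + 2 \left(-3 + 2 k\right) = k + \left(-6 + 4 k\right) = -6 + 5 k$)
$\left(\frac{-11 + d{\left(-2 \right)}}{-14 - \frac{25}{7}} + 34\right)^{2} = \left(\frac{-11 + \left(-6 + 5 \left(-2\right)\right)}{-14 - \frac{25}{7}} + 34\right)^{2} = \left(\frac{-11 - 16}{-14 - \frac{25}{7}} + 34\right)^{2} = \left(- \frac{27}{- \frac{123}{7}} + 34\right)^{2} = \left(\left(-27\right) \left(- \frac{7}{123}\right) + 34\right)^{2} = \left(\frac{63}{41} + 34\right)^{2} = \left(\frac{1457}{41}\right)^{2} = \frac{2122849}{1681}$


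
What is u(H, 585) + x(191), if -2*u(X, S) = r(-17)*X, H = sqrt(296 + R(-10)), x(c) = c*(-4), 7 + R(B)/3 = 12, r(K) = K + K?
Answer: -764 + 17*sqrt(311) ≈ -464.20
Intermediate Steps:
r(K) = 2*K
R(B) = 15 (R(B) = -21 + 3*12 = -21 + 36 = 15)
x(c) = -4*c
H = sqrt(311) (H = sqrt(296 + 15) = sqrt(311) ≈ 17.635)
u(X, S) = 17*X (u(X, S) = -2*(-17)*X/2 = -(-17)*X = 17*X)
u(H, 585) + x(191) = 17*sqrt(311) - 4*191 = 17*sqrt(311) - 764 = -764 + 17*sqrt(311)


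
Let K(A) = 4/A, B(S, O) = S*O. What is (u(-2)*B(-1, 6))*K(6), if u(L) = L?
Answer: 8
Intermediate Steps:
B(S, O) = O*S
(u(-2)*B(-1, 6))*K(6) = (-12*(-1))*(4/6) = (-2*(-6))*(4*(⅙)) = 12*(⅔) = 8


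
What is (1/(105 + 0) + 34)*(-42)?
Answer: -7142/5 ≈ -1428.4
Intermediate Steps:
(1/(105 + 0) + 34)*(-42) = (1/105 + 34)*(-42) = (3571/105)*(-42) = -7142/5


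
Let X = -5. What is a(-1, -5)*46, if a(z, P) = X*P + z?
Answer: 1104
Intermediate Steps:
a(z, P) = z - 5*P (a(z, P) = -5*P + z = z - 5*P)
a(-1, -5)*46 = (-1 - 5*(-5))*46 = (-1 + 25)*46 = 24*46 = 1104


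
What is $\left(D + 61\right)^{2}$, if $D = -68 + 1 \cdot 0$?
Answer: $49$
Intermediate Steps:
$D = -68$ ($D = -68 + 0 = -68$)
$\left(D + 61\right)^{2} = \left(-68 + 61\right)^{2} = \left(-7\right)^{2} = 49$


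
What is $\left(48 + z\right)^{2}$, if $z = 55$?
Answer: $10609$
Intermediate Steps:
$\left(48 + z\right)^{2} = \left(48 + 55\right)^{2} = 103^{2} = 10609$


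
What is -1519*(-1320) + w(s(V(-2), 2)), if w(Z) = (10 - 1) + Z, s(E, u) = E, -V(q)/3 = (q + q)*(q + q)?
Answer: 2005041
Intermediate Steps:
V(q) = -12*q² (V(q) = -3*(q + q)*(q + q) = -3*2*q*2*q = -12*q²)
w(Z) = 9 + Z
-1519*(-1320) + w(s(V(-2), 2)) = -1519*(-1320) + (9 - 12*(-2)²) = 2005080 + (9 - 12*4) = 2005080 + (9 - 48) = 2005080 - 39 = 2005041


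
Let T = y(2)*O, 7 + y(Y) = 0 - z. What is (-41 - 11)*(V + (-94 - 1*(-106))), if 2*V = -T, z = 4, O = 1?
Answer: -910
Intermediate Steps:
y(Y) = -11 (y(Y) = -7 + (0 - 1*4) = -7 + (0 - 4) = -7 - 4 = -11)
T = -11 (T = -11*1 = -11)
V = 11/2 (V = (-1*(-11))/2 = (½)*11 = 11/2 ≈ 5.5000)
(-41 - 11)*(V + (-94 - 1*(-106))) = (-41 - 11)*(11/2 + (-94 - 1*(-106))) = -52*(11/2 + (-94 + 106)) = -52*(11/2 + 12) = -52*35/2 = -910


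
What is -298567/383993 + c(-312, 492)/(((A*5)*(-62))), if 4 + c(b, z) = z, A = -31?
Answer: -1340920143/1845086365 ≈ -0.72675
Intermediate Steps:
c(b, z) = -4 + z
-298567/383993 + c(-312, 492)/(((A*5)*(-62))) = -298567/383993 + (-4 + 492)/((-31*5*(-62))) = -298567*1/383993 + 488/((-155*(-62))) = -298567/383993 + 488/9610 = -298567/383993 + 488*(1/9610) = -298567/383993 + 244/4805 = -1340920143/1845086365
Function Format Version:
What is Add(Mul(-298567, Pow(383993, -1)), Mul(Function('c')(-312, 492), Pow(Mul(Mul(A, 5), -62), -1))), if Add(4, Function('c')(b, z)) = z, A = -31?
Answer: Rational(-1340920143, 1845086365) ≈ -0.72675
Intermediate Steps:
Function('c')(b, z) = Add(-4, z)
Add(Mul(-298567, Pow(383993, -1)), Mul(Function('c')(-312, 492), Pow(Mul(Mul(A, 5), -62), -1))) = Add(Mul(-298567, Pow(383993, -1)), Mul(Add(-4, 492), Pow(Mul(Mul(-31, 5), -62), -1))) = Add(Mul(-298567, Rational(1, 383993)), Mul(488, Pow(Mul(-155, -62), -1))) = Add(Rational(-298567, 383993), Mul(488, Pow(9610, -1))) = Add(Rational(-298567, 383993), Mul(488, Rational(1, 9610))) = Add(Rational(-298567, 383993), Rational(244, 4805)) = Rational(-1340920143, 1845086365)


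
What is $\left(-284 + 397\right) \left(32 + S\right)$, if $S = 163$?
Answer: $22035$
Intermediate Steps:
$\left(-284 + 397\right) \left(32 + S\right) = \left(-284 + 397\right) \left(32 + 163\right) = 113 \cdot 195 = 22035$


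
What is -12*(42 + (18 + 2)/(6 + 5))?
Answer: -5784/11 ≈ -525.82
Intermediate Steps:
-12*(42 + (18 + 2)/(6 + 5)) = -12*(42 + 20/11) = -12*482/11 = -5784/11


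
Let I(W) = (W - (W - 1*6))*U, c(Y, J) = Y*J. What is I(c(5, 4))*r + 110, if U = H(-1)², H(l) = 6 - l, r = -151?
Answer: -44284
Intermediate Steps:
U = 49 (U = (6 - 1*(-1))² = (6 + 1)² = 7² = 49)
c(Y, J) = J*Y
I(W) = 294 (I(W) = (W - (W - 1*6))*49 = (W - (W - 6))*49 = (W - (-6 + W))*49 = (W + (6 - W))*49 = 6*49 = 294)
I(c(5, 4))*r + 110 = 294*(-151) + 110 = -44394 + 110 = -44284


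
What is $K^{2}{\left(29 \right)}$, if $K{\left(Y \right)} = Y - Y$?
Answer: $0$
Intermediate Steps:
$K{\left(Y \right)} = 0$
$K^{2}{\left(29 \right)} = 0^{2} = 0$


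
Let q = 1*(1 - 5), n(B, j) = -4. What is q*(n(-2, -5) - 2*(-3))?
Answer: -8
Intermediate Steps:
q = -4 (q = 1*(-4) = -4)
q*(n(-2, -5) - 2*(-3)) = -4*(-4 - 2*(-3)) = -4*(-4 + 6) = -4*2 = -8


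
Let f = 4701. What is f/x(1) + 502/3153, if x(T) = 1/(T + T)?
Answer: 29645008/3153 ≈ 9402.2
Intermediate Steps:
x(T) = 1/(2*T)
f/x(1) + 502/3153 = 4701/(((1/2)/1)) + 502/3153 = 4701/(((1/2)*1)) + 502*(1/3153) = 4701/(1/2) + 502/3153 = 4701*2 + 502/3153 = 9402 + 502/3153 = 29645008/3153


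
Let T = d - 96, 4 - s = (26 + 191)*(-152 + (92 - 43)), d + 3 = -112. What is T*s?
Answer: -4716905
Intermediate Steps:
d = -115 (d = -3 - 112 = -115)
s = 22355 (s = 4 - (26 + 191)*(-152 + (92 - 43)) = 4 - 217*(-152 + 49) = 4 - 217*(-103) = 4 - 1*(-22351) = 4 + 22351 = 22355)
T = -211 (T = -115 - 96 = -211)
T*s = -211*22355 = -4716905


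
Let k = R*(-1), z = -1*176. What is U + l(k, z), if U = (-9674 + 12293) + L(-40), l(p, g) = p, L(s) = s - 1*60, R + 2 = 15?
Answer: 2506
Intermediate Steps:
R = 13 (R = -2 + 15 = 13)
L(s) = -60 + s (L(s) = s - 60 = -60 + s)
z = -176
k = -13 (k = 13*(-1) = -13)
U = 2519 (U = (-9674 + 12293) + (-60 - 40) = 2619 - 100 = 2519)
U + l(k, z) = 2519 - 13 = 2506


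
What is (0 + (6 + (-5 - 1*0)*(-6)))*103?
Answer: 3708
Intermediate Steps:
(0 + (6 + (-5 - 1*0)*(-6)))*103 = (0 + (6 + (-5 + 0)*(-6)))*103 = (0 + (6 - 5*(-6)))*103 = (0 + (6 + 30))*103 = (0 + 36)*103 = 36*103 = 3708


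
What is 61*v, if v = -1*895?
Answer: -54595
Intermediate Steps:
v = -895
61*v = 61*(-895) = -54595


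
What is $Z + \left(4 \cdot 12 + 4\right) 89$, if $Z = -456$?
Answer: $4172$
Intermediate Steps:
$Z + \left(4 \cdot 12 + 4\right) 89 = -456 + \left(4 \cdot 12 + 4\right) 89 = -456 + \left(48 + 4\right) 89 = -456 + 52 \cdot 89 = -456 + 4628 = 4172$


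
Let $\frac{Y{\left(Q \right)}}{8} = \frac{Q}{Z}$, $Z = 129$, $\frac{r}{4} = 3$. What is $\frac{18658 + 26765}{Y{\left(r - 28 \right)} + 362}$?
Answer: $\frac{5859567}{46570} \approx 125.82$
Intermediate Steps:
$r = 12$ ($r = 4 \cdot 3 = 12$)
$Y{\left(Q \right)} = \frac{8 Q}{129}$ ($Y{\left(Q \right)} = 8 \frac{Q}{129} = \frac{8 Q}{129}$)
$\frac{18658 + 26765}{Y{\left(r - 28 \right)} + 362} = \frac{18658 + 26765}{\frac{8 \left(12 - 28\right)}{129} + 362} = \frac{45423}{\frac{8 \left(12 - 28\right)}{129} + 362} = \frac{45423}{\frac{8}{129} \left(-16\right) + 362} = \frac{45423}{- \frac{128}{129} + 362} = \frac{45423}{\frac{46570}{129}} = 45423 \cdot \frac{129}{46570} = \frac{5859567}{46570}$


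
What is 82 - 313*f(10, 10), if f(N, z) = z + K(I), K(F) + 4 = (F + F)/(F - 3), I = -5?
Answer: -8749/4 ≈ -2187.3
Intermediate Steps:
K(F) = -4 + 2*F/(-3 + F) (K(F) = -4 + (F + F)/(F - 3) = -4 + (2*F)/(-3 + F) = -4 + 2*F/(-3 + F))
f(N, z) = -11/4 + z (f(N, z) = z + 2*(6 - 1*(-5))/(-3 - 5) = z + 2*(6 + 5)/(-8) = z + 2*(-1/8)*11 = z - 11/4 = -11/4 + z)
82 - 313*f(10, 10) = 82 - 313*(-11/4 + 10) = 82 - 313*29/4 = 82 - 9077/4 = -8749/4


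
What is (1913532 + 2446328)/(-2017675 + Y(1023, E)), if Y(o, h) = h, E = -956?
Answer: -4359860/2018631 ≈ -2.1598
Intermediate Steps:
(1913532 + 2446328)/(-2017675 + Y(1023, E)) = (1913532 + 2446328)/(-2017675 - 956) = 4359860/(-2018631) = 4359860*(-1/2018631) = -4359860/2018631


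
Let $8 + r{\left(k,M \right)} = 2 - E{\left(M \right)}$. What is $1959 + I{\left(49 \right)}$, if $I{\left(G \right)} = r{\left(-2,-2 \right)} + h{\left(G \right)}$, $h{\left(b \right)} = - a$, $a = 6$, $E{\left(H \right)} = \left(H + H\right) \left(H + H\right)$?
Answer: $1931$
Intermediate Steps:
$E{\left(H \right)} = 4 H^{2}$ ($E{\left(H \right)} = 2 H 2 H = 4 H^{2}$)
$r{\left(k,M \right)} = -6 - 4 M^{2}$ ($r{\left(k,M \right)} = -8 - \left(-2 + 4 M^{2}\right) = -6 - 4 M^{2}$)
$h{\left(b \right)} = -6$ ($h{\left(b \right)} = \left(-1\right) 6 = -6$)
$I{\left(G \right)} = -28$ ($I{\left(G \right)} = \left(-6 - 4 \left(-2\right)^{2}\right) - 6 = \left(-6 - 16\right) - 6 = -22 - 6 = -28$)
$1959 + I{\left(49 \right)} = 1959 - 28 = 1931$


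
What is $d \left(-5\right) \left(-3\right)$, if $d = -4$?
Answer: $-60$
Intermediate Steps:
$d \left(-5\right) \left(-3\right) = \left(-4\right) \left(-5\right) \left(-3\right) = 20 \left(-3\right) = -60$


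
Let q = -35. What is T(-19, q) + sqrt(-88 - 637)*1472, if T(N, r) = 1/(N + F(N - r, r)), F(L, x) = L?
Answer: -1/3 + 7360*I*sqrt(29) ≈ -0.33333 + 39635.0*I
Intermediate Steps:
T(N, r) = 1/(-r + 2*N) (T(N, r) = 1/(N + (N - r)) = 1/(-r + 2*N))
T(-19, q) + sqrt(-88 - 637)*1472 = 1/(-1*(-35) + 2*(-19)) + sqrt(-88 - 637)*1472 = 1/(35 - 38) + sqrt(-725)*1472 = 1/(-3) + (5*I*sqrt(29))*1472 = -1/3 + 7360*I*sqrt(29)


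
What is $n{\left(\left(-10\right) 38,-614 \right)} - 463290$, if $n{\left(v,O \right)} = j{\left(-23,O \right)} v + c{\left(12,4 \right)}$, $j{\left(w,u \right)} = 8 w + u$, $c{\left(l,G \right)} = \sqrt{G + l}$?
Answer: $-160046$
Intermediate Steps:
$j{\left(w,u \right)} = u + 8 w$
$n{\left(v,O \right)} = 4 + v \left(-184 + O\right)$ ($n{\left(v,O \right)} = \left(O + 8 \left(-23\right)\right) v + \sqrt{4 + 12} = \left(O - 184\right) v + \sqrt{16} = \left(-184 + O\right) v + 4 = v \left(-184 + O\right) + 4 = 4 + v \left(-184 + O\right)$)
$n{\left(\left(-10\right) 38,-614 \right)} - 463290 = \left(4 + \left(-10\right) 38 \left(-184 - 614\right)\right) - 463290 = \left(4 - -303240\right) - 463290 = \left(4 + 303240\right) - 463290 = 303244 - 463290 = -160046$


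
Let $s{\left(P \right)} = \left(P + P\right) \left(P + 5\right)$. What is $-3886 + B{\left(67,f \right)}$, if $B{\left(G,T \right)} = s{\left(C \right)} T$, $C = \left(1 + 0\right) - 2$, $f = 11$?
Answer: $-3974$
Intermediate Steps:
$C = -1$ ($C = 1 - 2 = -1$)
$s{\left(P \right)} = 2 P \left(5 + P\right)$
$B{\left(G,T \right)} = - 8 T$ ($B{\left(G,T \right)} = 2 \left(-1\right) \left(5 - 1\right) T = 2 \left(-1\right) 4 T = - 8 T$)
$-3886 + B{\left(67,f \right)} = -3886 - 88 = -3974$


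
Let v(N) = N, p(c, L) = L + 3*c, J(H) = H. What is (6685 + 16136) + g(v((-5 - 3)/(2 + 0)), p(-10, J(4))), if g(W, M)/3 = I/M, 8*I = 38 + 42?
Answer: 296658/13 ≈ 22820.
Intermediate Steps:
I = 10 (I = (38 + 42)/8 = (⅛)*80 = 10)
g(W, M) = 30/M (g(W, M) = 3*(10/M) = 30/M)
(6685 + 16136) + g(v((-5 - 3)/(2 + 0)), p(-10, J(4))) = (6685 + 16136) + 30/(4 + 3*(-10)) = 22821 + 30/(4 - 30) = 22821 + 30/(-26) = 22821 + 30*(-1/26) = 22821 - 15/13 = 296658/13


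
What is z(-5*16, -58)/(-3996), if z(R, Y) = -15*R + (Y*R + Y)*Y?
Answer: 66139/999 ≈ 66.205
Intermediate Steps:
z(R, Y) = -15*R + Y*(Y + R*Y) (z(R, Y) = -15*R + (R*Y + Y)*Y = -15*R + (Y + R*Y)*Y = -15*R + Y*(Y + R*Y))
z(-5*16, -58)/(-3996) = ((-58)² - (-75)*16 - 5*16*(-58)²)/(-3996) = (3364 - 15*(-80) - 80*3364)*(-1/3996) = (3364 + 1200 - 269120)*(-1/3996) = -264556*(-1/3996) = 66139/999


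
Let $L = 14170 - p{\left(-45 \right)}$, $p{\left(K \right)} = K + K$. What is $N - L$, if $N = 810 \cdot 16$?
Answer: $-1300$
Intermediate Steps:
$p{\left(K \right)} = 2 K$
$N = 12960$
$L = 14260$ ($L = 14170 - 2 \left(-45\right) = 14170 - -90 = 14170 + 90 = 14260$)
$N - L = 12960 - 14260 = -1300$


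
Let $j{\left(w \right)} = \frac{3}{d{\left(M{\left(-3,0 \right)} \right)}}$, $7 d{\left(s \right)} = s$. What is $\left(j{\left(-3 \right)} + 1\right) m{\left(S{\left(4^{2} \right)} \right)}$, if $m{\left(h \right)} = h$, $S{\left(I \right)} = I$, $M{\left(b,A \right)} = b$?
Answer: $-96$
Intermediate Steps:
$d{\left(s \right)} = \frac{s}{7}$
$j{\left(w \right)} = -7$ ($j{\left(w \right)} = \frac{3}{\frac{1}{7} \left(-3\right)} = \frac{3}{- \frac{3}{7}} = 3 \left(- \frac{7}{3}\right) = -7$)
$\left(j{\left(-3 \right)} + 1\right) m{\left(S{\left(4^{2} \right)} \right)} = \left(-7 + 1\right) 4^{2} = \left(-6\right) 16 = -96$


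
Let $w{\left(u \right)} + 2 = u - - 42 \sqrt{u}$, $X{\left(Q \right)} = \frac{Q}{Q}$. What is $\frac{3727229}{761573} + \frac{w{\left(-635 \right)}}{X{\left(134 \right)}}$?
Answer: $- \frac{481394772}{761573} + 42 i \sqrt{635} \approx -632.11 + 1058.4 i$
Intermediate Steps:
$X{\left(Q \right)} = 1$
$w{\left(u \right)} = -2 + u + 42 \sqrt{u}$ ($w{\left(u \right)} = -2 + \left(u - - 42 \sqrt{u}\right) = -2 + \left(u + 42 \sqrt{u}\right) = -2 + u + 42 \sqrt{u}$)
$\frac{3727229}{761573} + \frac{w{\left(-635 \right)}}{X{\left(134 \right)}} = \frac{3727229}{761573} + \frac{-2 - 635 + 42 \sqrt{-635}}{1} = 3727229 \cdot \frac{1}{761573} + \left(-2 - 635 + 42 i \sqrt{635}\right) 1 = \frac{3727229}{761573} + \left(-2 - 635 + 42 i \sqrt{635}\right) 1 = \frac{3727229}{761573} + \left(-637 + 42 i \sqrt{635}\right) 1 = \frac{3727229}{761573} - \left(637 - 42 i \sqrt{635}\right) = - \frac{481394772}{761573} + 42 i \sqrt{635}$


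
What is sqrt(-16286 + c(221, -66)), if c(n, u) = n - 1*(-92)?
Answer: I*sqrt(15973) ≈ 126.38*I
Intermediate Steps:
c(n, u) = 92 + n (c(n, u) = n + 92 = 92 + n)
sqrt(-16286 + c(221, -66)) = sqrt(-16286 + (92 + 221)) = sqrt(-16286 + 313) = sqrt(-15973) = I*sqrt(15973)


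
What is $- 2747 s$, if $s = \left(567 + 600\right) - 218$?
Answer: $-2606903$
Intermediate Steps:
$s = 949$ ($s = 1167 - 218 = 949$)
$- 2747 s = \left(-2747\right) 949 = -2606903$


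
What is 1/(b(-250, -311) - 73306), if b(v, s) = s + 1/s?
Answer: -311/22894888 ≈ -1.3584e-5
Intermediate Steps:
1/(b(-250, -311) - 73306) = 1/((-311 + 1/(-311)) - 73306) = 1/((-311 - 1/311) - 73306) = 1/(-96722/311 - 73306) = 1/(-22894888/311) = -311/22894888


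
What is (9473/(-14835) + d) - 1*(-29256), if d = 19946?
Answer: 729902197/14835 ≈ 49201.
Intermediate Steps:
(9473/(-14835) + d) - 1*(-29256) = (9473/(-14835) + 19946) - 1*(-29256) = (9473*(-1/14835) + 19946) + 29256 = (-9473/14835 + 19946) + 29256 = 295889437/14835 + 29256 = 729902197/14835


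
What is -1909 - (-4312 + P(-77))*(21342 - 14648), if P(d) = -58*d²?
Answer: 2330808727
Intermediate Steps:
-1909 - (-4312 + P(-77))*(21342 - 14648) = -1909 - (-4312 - 58*(-77)²)*(21342 - 14648) = -1909 - (-4312 - 58*5929)*6694 = -1909 - (-4312 - 343882)*6694 = -1909 - (-348194)*6694 = -1909 - 1*(-2330810636) = -1909 + 2330810636 = 2330808727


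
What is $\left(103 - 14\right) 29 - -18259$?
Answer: $20840$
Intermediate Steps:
$\left(103 - 14\right) 29 - -18259 = 89 \cdot 29 + 18259 = 2581 + 18259 = 20840$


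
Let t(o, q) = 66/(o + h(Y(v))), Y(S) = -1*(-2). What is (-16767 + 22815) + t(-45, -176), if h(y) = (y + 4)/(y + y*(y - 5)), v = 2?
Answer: 187444/31 ≈ 6046.6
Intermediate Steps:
Y(S) = 2
h(y) = (4 + y)/(y + y*(-5 + y))
t(o, q) = 66/(-3/2 + o) (t(o, q) = 66/(o + (4 + 2)/(2*(-4 + 2))) = 66/(o + (½)*6/(-2)) = 66/(o + (½)*(-½)*6) = 66/(o - 3/2) = 66/(-3/2 + o))
(-16767 + 22815) + t(-45, -176) = (-16767 + 22815) + 132/(-3 + 2*(-45)) = 6048 + 132/(-3 - 90) = 6048 + 132/(-93) = 6048 + 132*(-1/93) = 6048 - 44/31 = 187444/31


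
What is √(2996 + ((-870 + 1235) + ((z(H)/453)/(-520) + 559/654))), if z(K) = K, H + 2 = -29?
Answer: 67*√13714593586590/4279340 ≈ 57.982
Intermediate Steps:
H = -31 (H = -2 - 29 = -31)
√(2996 + ((-870 + 1235) + ((z(H)/453)/(-520) + 559/654))) = √(2996 + ((-870 + 1235) + (-31/453/(-520) + 559/654))) = √(2996 + (365 + (-31*1/453*(-1/520) + 559*(1/654)))) = √(2996 + (365 + (-31/453*(-1/520) + 559/654))) = √(2996 + (365 + (31/235560 + 559/654))) = √(2996 + (365 + 7316573/8558680)) = √(2996 + 3131234773/8558680) = √(28773040053/8558680) = 67*√13714593586590/4279340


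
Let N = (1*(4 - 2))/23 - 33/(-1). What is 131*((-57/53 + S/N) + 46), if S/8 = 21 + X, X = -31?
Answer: 224589151/40333 ≈ 5568.4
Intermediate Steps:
S = -80 (S = 8*(21 - 31) = 8*(-10) = -80)
N = 761/23 (N = (1*2)*(1/23) - 33*(-1) = 2*(1/23) + 33 = 2/23 + 33 = 761/23 ≈ 33.087)
131*((-57/53 + S/N) + 46) = 131*((-57/53 - 80/761/23) + 46) = 131*((-57*1/53 - 80*23/761) + 46) = 131*((-57/53 - 1840/761) + 46) = 131*(-140897/40333 + 46) = 131*(1714421/40333) = 224589151/40333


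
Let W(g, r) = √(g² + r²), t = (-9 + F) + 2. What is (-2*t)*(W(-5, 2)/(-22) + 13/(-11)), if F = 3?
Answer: -104/11 - 4*√29/11 ≈ -11.413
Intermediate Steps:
t = -4 (t = (-9 + 3) + 2 = -6 + 2 = -4)
(-2*t)*(W(-5, 2)/(-22) + 13/(-11)) = (-2*(-4))*(√((-5)² + 2²)/(-22) + 13/(-11)) = 8*(√(25 + 4)*(-1/22) + 13*(-1/11)) = 8*(√29*(-1/22) - 13/11) = 8*(-√29/22 - 13/11) = 8*(-13/11 - √29/22) = -104/11 - 4*√29/11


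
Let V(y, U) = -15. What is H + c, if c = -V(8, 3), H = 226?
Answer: 241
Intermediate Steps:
c = 15 (c = -1*(-15) = 15)
H + c = 226 + 15 = 241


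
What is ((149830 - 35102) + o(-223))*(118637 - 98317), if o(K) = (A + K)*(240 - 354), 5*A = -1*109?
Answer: 2898347264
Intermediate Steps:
A = -109/5 (A = (-1*109)/5 = (⅕)*(-109) = -109/5 ≈ -21.800)
o(K) = 12426/5 - 114*K (o(K) = (-109/5 + K)*(240 - 354) = (-109/5 + K)*(-114) = 12426/5 - 114*K)
((149830 - 35102) + o(-223))*(118637 - 98317) = ((149830 - 35102) + (12426/5 - 114*(-223)))*(118637 - 98317) = (114728 + (12426/5 + 25422))*20320 = (114728 + 139536/5)*20320 = (713176/5)*20320 = 2898347264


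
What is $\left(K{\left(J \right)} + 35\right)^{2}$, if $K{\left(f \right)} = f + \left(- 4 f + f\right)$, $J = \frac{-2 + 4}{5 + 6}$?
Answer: $\frac{145161}{121} \approx 1199.7$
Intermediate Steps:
$J = \frac{2}{11} \approx 0.18182$
$K{\left(f \right)} = - 2 f$ ($K{\left(f \right)} = f - 3 f = - 2 f$)
$\left(K{\left(J \right)} + 35\right)^{2} = \left(\left(-2\right) \frac{2}{11} + 35\right)^{2} = \left(- \frac{4}{11} + 35\right)^{2} = \left(\frac{381}{11}\right)^{2} = \frac{145161}{121}$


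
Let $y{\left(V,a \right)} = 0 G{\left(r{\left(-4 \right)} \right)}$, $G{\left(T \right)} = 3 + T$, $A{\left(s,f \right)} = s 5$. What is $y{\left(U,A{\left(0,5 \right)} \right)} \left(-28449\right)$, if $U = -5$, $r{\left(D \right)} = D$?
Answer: $0$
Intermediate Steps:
$A{\left(s,f \right)} = 5 s$
$y{\left(V,a \right)} = 0$ ($y{\left(V,a \right)} = 0 \left(3 - 4\right) = 0 \left(-1\right) = 0$)
$y{\left(U,A{\left(0,5 \right)} \right)} \left(-28449\right) = 0 \left(-28449\right) = 0$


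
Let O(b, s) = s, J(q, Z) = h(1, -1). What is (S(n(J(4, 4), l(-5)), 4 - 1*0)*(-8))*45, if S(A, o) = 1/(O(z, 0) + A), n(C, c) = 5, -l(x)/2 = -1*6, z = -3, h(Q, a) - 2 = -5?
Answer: -72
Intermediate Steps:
h(Q, a) = -3 (h(Q, a) = 2 - 5 = -3)
J(q, Z) = -3
l(x) = 12 (l(x) = -(-2)*6 = -2*(-6) = 12)
S(A, o) = 1/A (S(A, o) = 1/(0 + A) = 1/A)
(S(n(J(4, 4), l(-5)), 4 - 1*0)*(-8))*45 = (-8/5)*45 = ((⅕)*(-8))*45 = -8/5*45 = -72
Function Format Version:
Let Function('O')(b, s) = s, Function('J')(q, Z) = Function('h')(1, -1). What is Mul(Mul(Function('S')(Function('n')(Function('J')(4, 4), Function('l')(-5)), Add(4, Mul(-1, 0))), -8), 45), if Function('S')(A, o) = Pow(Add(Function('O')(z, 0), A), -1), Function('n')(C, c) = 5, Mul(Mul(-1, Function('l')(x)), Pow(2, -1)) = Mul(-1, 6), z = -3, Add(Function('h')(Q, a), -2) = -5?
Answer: -72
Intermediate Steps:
Function('h')(Q, a) = -3 (Function('h')(Q, a) = Add(2, -5) = -3)
Function('J')(q, Z) = -3
Function('l')(x) = 12 (Function('l')(x) = Mul(-2, Mul(-1, 6)) = Mul(-2, -6) = 12)
Function('S')(A, o) = Pow(A, -1) (Function('S')(A, o) = Pow(Add(0, A), -1) = Pow(A, -1))
Mul(Mul(Function('S')(Function('n')(Function('J')(4, 4), Function('l')(-5)), Add(4, Mul(-1, 0))), -8), 45) = Mul(Mul(Pow(5, -1), -8), 45) = Mul(Mul(Rational(1, 5), -8), 45) = Mul(Rational(-8, 5), 45) = -72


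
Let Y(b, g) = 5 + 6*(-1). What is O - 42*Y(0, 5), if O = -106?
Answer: -64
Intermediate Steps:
Y(b, g) = -1 (Y(b, g) = 5 - 6 = -1)
O - 42*Y(0, 5) = -106 - 42*(-1) = -106 + 42 = -64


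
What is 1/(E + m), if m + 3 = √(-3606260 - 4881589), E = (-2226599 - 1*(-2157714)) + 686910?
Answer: 618022/381959680333 - I*√8487849/381959680333 ≈ 1.618e-6 - 7.6275e-9*I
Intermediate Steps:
E = 618025 (E = (-2226599 + 2157714) + 686910 = -68885 + 686910 = 618025)
m = -3 + I*√8487849 (m = -3 + √(-3606260 - 4881589) = -3 + √(-8487849) = -3 + I*√8487849 ≈ -3.0 + 2913.4*I)
1/(E + m) = 1/(618025 + (-3 + I*√8487849)) = 1/(618022 + I*√8487849)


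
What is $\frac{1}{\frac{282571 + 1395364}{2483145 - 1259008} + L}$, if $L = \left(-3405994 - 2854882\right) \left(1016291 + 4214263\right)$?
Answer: $- \frac{1224137}{40087854861941144713} \approx -3.0536 \cdot 10^{-14}$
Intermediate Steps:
$L = -32747850005304$ ($L = \left(-6260876\right) 5230554 = -32747850005304$)
$\frac{1}{\frac{282571 + 1395364}{2483145 - 1259008} + L} = \frac{1}{\frac{282571 + 1395364}{2483145 - 1259008} - 32747850005304} = \frac{1}{\frac{1677935}{2483145 - 1259008} - 32747850005304} = \frac{1}{\frac{1677935}{1224137} - 32747850005304} = \frac{1}{- \frac{40087854861941144713}{1224137}} = - \frac{1224137}{40087854861941144713}$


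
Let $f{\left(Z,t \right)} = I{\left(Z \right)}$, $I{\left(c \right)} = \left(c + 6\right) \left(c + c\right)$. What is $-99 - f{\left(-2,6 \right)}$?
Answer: $-83$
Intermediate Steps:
$I{\left(c \right)} = 2 c \left(6 + c\right)$ ($I{\left(c \right)} = \left(6 + c\right) 2 c = 2 c \left(6 + c\right)$)
$f{\left(Z,t \right)} = 2 Z \left(6 + Z\right)$
$-99 - f{\left(-2,6 \right)} = -99 - 2 \left(-2\right) \left(6 - 2\right) = -99 - 2 \left(-2\right) 4 = -99 - -16 = -99 + 16 = -83$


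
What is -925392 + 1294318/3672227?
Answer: -3398248193666/3672227 ≈ -9.2539e+5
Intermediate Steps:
-925392 + 1294318/3672227 = -3398248193666/3672227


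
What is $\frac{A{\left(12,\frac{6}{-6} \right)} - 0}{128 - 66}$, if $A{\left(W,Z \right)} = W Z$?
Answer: $- \frac{6}{31} \approx -0.19355$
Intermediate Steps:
$\frac{A{\left(12,\frac{6}{-6} \right)} - 0}{128 - 66} = \frac{12 \frac{6}{-6} - 0}{128 - 66} = \frac{12 \cdot 6 \left(- \frac{1}{6}\right) + 0}{62} = \frac{12 \left(-1\right) + 0}{62} = \frac{-12 + 0}{62} = \frac{1}{62} \left(-12\right) = - \frac{6}{31}$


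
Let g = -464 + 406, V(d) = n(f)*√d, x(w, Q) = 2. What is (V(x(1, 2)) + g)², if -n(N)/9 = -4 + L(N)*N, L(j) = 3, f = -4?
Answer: 44836 - 16704*√2 ≈ 21213.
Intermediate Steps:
n(N) = 36 - 27*N (n(N) = -9*(-4 + 3*N) = 36 - 27*N)
V(d) = 144*√d (V(d) = (36 - 27*(-4))*√d = (36 + 108)*√d = 144*√d)
g = -58
(V(x(1, 2)) + g)² = (144*√2 - 58)² = (-58 + 144*√2)²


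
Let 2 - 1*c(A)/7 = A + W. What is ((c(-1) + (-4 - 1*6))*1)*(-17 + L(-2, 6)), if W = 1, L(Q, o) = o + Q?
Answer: -52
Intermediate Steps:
L(Q, o) = Q + o
c(A) = 7 - 7*A (c(A) = 14 - 7*(A + 1) = 14 - 7*(1 + A) = 14 + (-7 - 7*A) = 7 - 7*A)
((c(-1) + (-4 - 1*6))*1)*(-17 + L(-2, 6)) = (((7 - 7*(-1)) + (-4 - 1*6))*1)*(-17 + (-2 + 6)) = (((7 + 7) + (-4 - 6))*1)*(-17 + 4) = ((14 - 10)*1)*(-13) = (4*1)*(-13) = 4*(-13) = -52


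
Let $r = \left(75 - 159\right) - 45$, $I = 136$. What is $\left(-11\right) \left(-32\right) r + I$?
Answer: $-45272$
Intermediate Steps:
$r = -129$ ($r = -84 - 45 = -129$)
$\left(-11\right) \left(-32\right) r + I = \left(-11\right) \left(-32\right) \left(-129\right) + 136 = 352 \left(-129\right) + 136 = -45408 + 136 = -45272$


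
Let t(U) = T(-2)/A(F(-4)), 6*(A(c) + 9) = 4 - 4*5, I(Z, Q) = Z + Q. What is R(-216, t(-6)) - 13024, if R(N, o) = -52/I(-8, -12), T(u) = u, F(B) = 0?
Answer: -65107/5 ≈ -13021.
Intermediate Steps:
I(Z, Q) = Q + Z
A(c) = -35/3 (A(c) = -9 + (4 - 4*5)/6 = -9 + (4 - 20)/6 = -9 + (1/6)*(-16) = -9 - 8/3 = -35/3)
t(U) = 6/35 (t(U) = -2/(-35/3) = -2*(-3/35) = 6/35)
R(N, o) = 13/5 (R(N, o) = -52/(-12 - 8) = -52/(-20) = -52*(-1/20) = 13/5)
R(-216, t(-6)) - 13024 = 13/5 - 13024 = -65107/5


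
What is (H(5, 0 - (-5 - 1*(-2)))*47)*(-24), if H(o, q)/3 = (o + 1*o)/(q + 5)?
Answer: -4230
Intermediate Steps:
H(o, q) = 6*o/(5 + q) (H(o, q) = 3*((o + 1*o)/(q + 5)) = 3*((o + o)/(5 + q)) = 3*((2*o)/(5 + q)) = 3*(2*o/(5 + q)) = 6*o/(5 + q))
(H(5, 0 - (-5 - 1*(-2)))*47)*(-24) = ((6*5/(5 + (0 - (-5 - 1*(-2)))))*47)*(-24) = ((6*5/(5 + (0 - (-5 + 2))))*47)*(-24) = ((6*5/(5 + (0 - 1*(-3))))*47)*(-24) = ((6*5/(5 + (0 + 3)))*47)*(-24) = ((6*5/(5 + 3))*47)*(-24) = ((6*5/8)*47)*(-24) = ((6*5*(⅛))*47)*(-24) = ((15/4)*47)*(-24) = (705/4)*(-24) = -4230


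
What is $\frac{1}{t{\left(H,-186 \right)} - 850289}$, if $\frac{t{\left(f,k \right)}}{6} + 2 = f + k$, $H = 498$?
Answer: $- \frac{1}{848429} \approx -1.1786 \cdot 10^{-6}$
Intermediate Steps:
$t{\left(f,k \right)} = -12 + 6 f + 6 k$ ($t{\left(f,k \right)} = -12 + 6 \left(f + k\right) = -12 + \left(6 f + 6 k\right) = -12 + 6 f + 6 k$)
$\frac{1}{t{\left(H,-186 \right)} - 850289} = \frac{1}{\left(-12 + 6 \cdot 498 + 6 \left(-186\right)\right) - 850289} = \frac{1}{\left(-12 + 2988 - 1116\right) - 850289} = \frac{1}{1860 - 850289} = \frac{1}{-848429} = - \frac{1}{848429}$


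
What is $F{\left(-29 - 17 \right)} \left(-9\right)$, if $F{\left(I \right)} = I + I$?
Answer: $828$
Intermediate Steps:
$F{\left(I \right)} = 2 I$
$F{\left(-29 - 17 \right)} \left(-9\right) = 2 \left(-29 - 17\right) \left(-9\right) = 2 \left(-46\right) \left(-9\right) = \left(-92\right) \left(-9\right) = 828$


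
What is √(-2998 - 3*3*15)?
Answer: I*√3133 ≈ 55.973*I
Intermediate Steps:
√(-2998 - 3*3*15) = √(-2998 - 9*15) = √(-2998 - 135) = √(-3133) = I*√3133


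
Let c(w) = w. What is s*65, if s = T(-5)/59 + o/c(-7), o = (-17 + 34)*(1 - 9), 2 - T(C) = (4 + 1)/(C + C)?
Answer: 1045395/826 ≈ 1265.6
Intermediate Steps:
T(C) = 2 - 5/(2*C) (T(C) = 2 - (4 + 1)/(C + C) = 2 - 5/(2*C))
o = -136 (o = 17*(-8) = -136)
s = 16083/826 (s = (2 - 5/2/(-5))/59 - 136/(-7) = (2 - 5/2*(-1/5))*(1/59) - 136*(-1/7) = (2 + 1/2)*(1/59) + 136/7 = (5/2)*(1/59) + 136/7 = 5/118 + 136/7 = 16083/826 ≈ 19.471)
s*65 = (16083/826)*65 = 1045395/826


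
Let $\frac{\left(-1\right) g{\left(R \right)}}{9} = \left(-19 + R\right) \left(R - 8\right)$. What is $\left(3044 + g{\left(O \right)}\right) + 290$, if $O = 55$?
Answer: $-11894$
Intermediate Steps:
$g{\left(R \right)} = - 9 \left(-19 + R\right) \left(-8 + R\right)$ ($g{\left(R \right)} = - 9 \left(-19 + R\right) \left(R - 8\right) = - 9 \left(-19 + R\right) \left(-8 + R\right)$)
$\left(3044 + g{\left(O \right)}\right) + 290 = \left(3044 - \left(-11997 + 27225\right)\right) + 290 = \left(3044 - 15228\right) + 290 = -12184 + 290 = -11894$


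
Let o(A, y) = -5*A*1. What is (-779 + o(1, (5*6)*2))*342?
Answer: -268128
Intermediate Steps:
o(A, y) = -5*A
(-779 + o(1, (5*6)*2))*342 = (-779 - 5*1)*342 = (-779 - 5)*342 = -784*342 = -268128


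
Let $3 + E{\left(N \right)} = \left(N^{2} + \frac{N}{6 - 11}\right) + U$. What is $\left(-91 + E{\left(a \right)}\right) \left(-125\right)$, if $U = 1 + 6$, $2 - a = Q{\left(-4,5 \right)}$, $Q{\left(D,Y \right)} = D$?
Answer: $6525$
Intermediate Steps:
$a = 6$ ($a = 2 - -4 = 2 + 4 = 6$)
$U = 7$
$E{\left(N \right)} = 4 + N^{2} - \frac{N}{5}$ ($E{\left(N \right)} = -3 + \left(\left(N^{2} + \frac{N}{6 - 11}\right) + 7\right) = -3 + \left(\left(N^{2} + \frac{N}{-5}\right) + 7\right) = -3 + \left(\left(N^{2} - \frac{N}{5}\right) + 7\right) = -3 + \left(7 + N^{2} - \frac{N}{5}\right) = 4 + N^{2} - \frac{N}{5}$)
$\left(-91 + E{\left(a \right)}\right) \left(-125\right) = \left(-91 + \left(4 + 6^{2} - \frac{6}{5}\right)\right) \left(-125\right) = \left(-91 + \left(4 + 36 - \frac{6}{5}\right)\right) \left(-125\right) = \left(-91 + \frac{194}{5}\right) \left(-125\right) = \left(- \frac{261}{5}\right) \left(-125\right) = 6525$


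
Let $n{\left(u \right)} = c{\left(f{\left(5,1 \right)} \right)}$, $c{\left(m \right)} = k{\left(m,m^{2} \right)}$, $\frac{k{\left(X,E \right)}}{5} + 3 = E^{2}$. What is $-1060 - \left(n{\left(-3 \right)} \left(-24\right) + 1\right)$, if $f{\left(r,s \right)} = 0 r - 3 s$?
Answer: $8299$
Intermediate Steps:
$f{\left(r,s \right)} = - 3 s$ ($f{\left(r,s \right)} = 0 - 3 s = - 3 s$)
$k{\left(X,E \right)} = -15 + 5 E^{2}$
$c{\left(m \right)} = -15 + 5 m^{4}$ ($c{\left(m \right)} = -15 + 5 \left(m^{2}\right)^{2} = -15 + 5 m^{4}$)
$n{\left(u \right)} = 390$ ($n{\left(u \right)} = -15 + 5 \left(\left(-3\right) 1\right)^{4} = -15 + 5 \left(-3\right)^{4} = -15 + 5 \cdot 81 = -15 + 405 = 390$)
$-1060 - \left(n{\left(-3 \right)} \left(-24\right) + 1\right) = -1060 - \left(390 \left(-24\right) + 1\right) = -1060 - \left(-9360 + 1\right) = -1060 - -9359 = -1060 + 9359 = 8299$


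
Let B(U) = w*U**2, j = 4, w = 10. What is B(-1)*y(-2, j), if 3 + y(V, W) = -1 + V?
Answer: -60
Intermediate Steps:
B(U) = 10*U**2
y(V, W) = -4 + V (y(V, W) = -3 + (-1 + V) = -4 + V)
B(-1)*y(-2, j) = (10*(-1)**2)*(-4 - 2) = (10*1)*(-6) = 10*(-6) = -60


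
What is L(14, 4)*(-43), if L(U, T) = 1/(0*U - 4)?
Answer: 43/4 ≈ 10.750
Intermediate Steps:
L(U, T) = -¼ (L(U, T) = 1/(0 - 4) = 1/(-4) = -¼)
L(14, 4)*(-43) = -¼*(-43) = 43/4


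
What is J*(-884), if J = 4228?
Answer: -3737552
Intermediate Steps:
J*(-884) = 4228*(-884) = -3737552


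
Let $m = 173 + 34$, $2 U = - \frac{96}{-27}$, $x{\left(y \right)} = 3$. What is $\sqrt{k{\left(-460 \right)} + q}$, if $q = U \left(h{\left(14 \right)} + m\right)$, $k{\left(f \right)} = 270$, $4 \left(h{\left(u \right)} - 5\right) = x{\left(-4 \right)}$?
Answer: $\frac{\sqrt{5834}}{3} \approx 25.46$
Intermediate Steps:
$U = \frac{16}{9}$ ($U = \frac{\left(-96\right) \frac{1}{-27}}{2} = \frac{\left(-96\right) \left(- \frac{1}{27}\right)}{2} = \frac{1}{2} \cdot \frac{32}{9} = \frac{16}{9} \approx 1.7778$)
$m = 207$
$h{\left(u \right)} = \frac{23}{4}$ ($h{\left(u \right)} = 5 + \frac{1}{4} \cdot 3 = 5 + \frac{3}{4} = \frac{23}{4}$)
$q = \frac{3404}{9}$ ($q = \frac{16 \left(\frac{23}{4} + 207\right)}{9} = \frac{16}{9} \cdot \frac{851}{4} = \frac{3404}{9} \approx 378.22$)
$\sqrt{k{\left(-460 \right)} + q} = \sqrt{270 + \frac{3404}{9}} = \sqrt{\frac{5834}{9}} = \frac{\sqrt{5834}}{3}$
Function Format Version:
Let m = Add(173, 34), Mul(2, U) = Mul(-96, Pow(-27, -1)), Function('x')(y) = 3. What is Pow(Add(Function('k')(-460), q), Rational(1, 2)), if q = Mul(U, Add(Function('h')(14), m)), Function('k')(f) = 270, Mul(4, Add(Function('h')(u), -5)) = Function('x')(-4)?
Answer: Mul(Rational(1, 3), Pow(5834, Rational(1, 2))) ≈ 25.460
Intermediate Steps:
U = Rational(16, 9) (U = Mul(Rational(1, 2), Mul(-96, Pow(-27, -1))) = Mul(Rational(1, 2), Mul(-96, Rational(-1, 27))) = Mul(Rational(1, 2), Rational(32, 9)) = Rational(16, 9) ≈ 1.7778)
m = 207
Function('h')(u) = Rational(23, 4) (Function('h')(u) = Add(5, Mul(Rational(1, 4), 3)) = Add(5, Rational(3, 4)) = Rational(23, 4))
q = Rational(3404, 9) (q = Mul(Rational(16, 9), Add(Rational(23, 4), 207)) = Mul(Rational(16, 9), Rational(851, 4)) = Rational(3404, 9) ≈ 378.22)
Pow(Add(Function('k')(-460), q), Rational(1, 2)) = Pow(Add(270, Rational(3404, 9)), Rational(1, 2)) = Pow(Rational(5834, 9), Rational(1, 2)) = Mul(Rational(1, 3), Pow(5834, Rational(1, 2)))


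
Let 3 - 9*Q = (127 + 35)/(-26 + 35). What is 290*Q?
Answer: -1450/3 ≈ -483.33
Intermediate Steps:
Q = -5/3 (Q = 1/3 - (127 + 35)/(9*(-26 + 35)) = 1/3 - 18/9 = 1/3 - 1/9*18 = 1/3 - 2 = -5/3 ≈ -1.6667)
290*Q = 290*(-5/3) = -1450/3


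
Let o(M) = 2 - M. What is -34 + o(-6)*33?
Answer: 230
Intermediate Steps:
-34 + o(-6)*33 = -34 + (2 - 1*(-6))*33 = -34 + (2 + 6)*33 = -34 + 8*33 = -34 + 264 = 230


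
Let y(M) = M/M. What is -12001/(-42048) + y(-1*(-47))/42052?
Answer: 126177025/442050624 ≈ 0.28544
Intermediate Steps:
y(M) = 1
-12001/(-42048) + y(-1*(-47))/42052 = -12001/(-42048) + 1/42052 = -12001*(-1/42048) + 1*(1/42052) = 12001/42048 + 1/42052 = 126177025/442050624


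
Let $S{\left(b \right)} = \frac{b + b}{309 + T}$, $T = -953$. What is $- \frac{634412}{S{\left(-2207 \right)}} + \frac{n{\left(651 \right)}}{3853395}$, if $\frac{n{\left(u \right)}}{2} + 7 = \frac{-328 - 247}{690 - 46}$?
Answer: $- \frac{847725942311359}{9158630670} \approx -92560.0$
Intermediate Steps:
$S{\left(b \right)} = - \frac{b}{322}$ ($S{\left(b \right)} = \frac{b + b}{309 - 953} = \frac{2 b}{-644} = 2 b \left(- \frac{1}{644}\right) = - \frac{b}{322}$)
$n{\left(u \right)} = - \frac{221}{14}$ ($n{\left(u \right)} = -14 + 2 \frac{-328 - 247}{690 - 46} = -14 + 2 \left(- \frac{575}{644}\right) = -14 + 2 \left(\left(-575\right) \frac{1}{644}\right) = -14 + 2 \left(- \frac{25}{28}\right) = -14 - \frac{25}{14} = - \frac{221}{14}$)
$- \frac{634412}{S{\left(-2207 \right)}} + \frac{n{\left(651 \right)}}{3853395} = - \frac{634412}{\left(- \frac{1}{322}\right) \left(-2207\right)} - \frac{221}{14 \cdot 3853395} = - \frac{634412}{\frac{2207}{322}} - \frac{17}{4149810} = \left(-634412\right) \frac{322}{2207} - \frac{17}{4149810} = - \frac{204280664}{2207} - \frac{17}{4149810} = - \frac{847725942311359}{9158630670}$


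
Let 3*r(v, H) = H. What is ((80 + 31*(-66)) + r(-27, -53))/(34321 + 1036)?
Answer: -5951/106071 ≈ -0.056104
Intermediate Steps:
r(v, H) = H/3
((80 + 31*(-66)) + r(-27, -53))/(34321 + 1036) = ((80 + 31*(-66)) + (⅓)*(-53))/(34321 + 1036) = ((80 - 2046) - 53/3)/35357 = (-1966 - 53/3)*(1/35357) = -5951/3*1/35357 = -5951/106071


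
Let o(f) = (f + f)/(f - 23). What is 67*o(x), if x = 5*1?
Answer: -335/9 ≈ -37.222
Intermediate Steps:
x = 5
o(f) = 2*f/(-23 + f) (o(f) = (2*f)/(-23 + f) = 2*f/(-23 + f))
67*o(x) = 67*(2*5/(-23 + 5)) = 67*(2*5/(-18)) = 67*(2*5*(-1/18)) = 67*(-5/9) = -335/9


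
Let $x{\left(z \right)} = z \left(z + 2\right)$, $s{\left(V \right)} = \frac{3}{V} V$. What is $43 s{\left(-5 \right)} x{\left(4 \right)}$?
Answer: $3096$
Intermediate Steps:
$s{\left(V \right)} = 3$
$x{\left(z \right)} = z \left(2 + z\right)$
$43 s{\left(-5 \right)} x{\left(4 \right)} = 43 \cdot 3 \cdot 4 \left(2 + 4\right) = 129 \cdot 4 \cdot 6 = 129 \cdot 24 = 3096$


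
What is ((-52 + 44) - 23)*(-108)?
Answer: 3348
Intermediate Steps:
((-52 + 44) - 23)*(-108) = (-8 - 23)*(-108) = -31*(-108) = 3348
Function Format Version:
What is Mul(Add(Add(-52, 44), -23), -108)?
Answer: 3348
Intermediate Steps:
Mul(Add(Add(-52, 44), -23), -108) = Mul(Add(-8, -23), -108) = Mul(-31, -108) = 3348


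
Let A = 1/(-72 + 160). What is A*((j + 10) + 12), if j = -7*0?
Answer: 1/4 ≈ 0.25000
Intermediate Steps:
j = 0
A = 1/88 ≈ 0.011364
A*((j + 10) + 12) = ((0 + 10) + 12)/88 = (10 + 12)/88 = (1/88)*22 = 1/4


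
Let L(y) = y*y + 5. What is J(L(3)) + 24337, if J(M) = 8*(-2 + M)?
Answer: 24433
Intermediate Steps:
L(y) = 5 + y**2 (L(y) = y**2 + 5 = 5 + y**2)
J(M) = -16 + 8*M
J(L(3)) + 24337 = (-16 + 8*(5 + 3**2)) + 24337 = (-16 + 8*(5 + 9)) + 24337 = (-16 + 8*14) + 24337 = (-16 + 112) + 24337 = 96 + 24337 = 24433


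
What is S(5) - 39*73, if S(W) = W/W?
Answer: -2846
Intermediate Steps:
S(W) = 1
S(5) - 39*73 = 1 - 39*73 = 1 - 2847 = -2846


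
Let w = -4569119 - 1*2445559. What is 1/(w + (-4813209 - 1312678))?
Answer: -1/13140565 ≈ -7.6100e-8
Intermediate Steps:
w = -7014678 (w = -4569119 - 2445559 = -7014678)
1/(w + (-4813209 - 1312678)) = 1/(-7014678 + (-4813209 - 1312678)) = 1/(-7014678 - 6125887) = 1/(-13140565) = -1/13140565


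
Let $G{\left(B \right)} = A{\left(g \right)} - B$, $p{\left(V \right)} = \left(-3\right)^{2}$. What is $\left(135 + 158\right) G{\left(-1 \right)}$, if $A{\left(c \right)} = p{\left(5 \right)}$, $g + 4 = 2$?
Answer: $2930$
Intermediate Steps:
$g = -2$ ($g = -4 + 2 = -2$)
$p{\left(V \right)} = 9$
$A{\left(c \right)} = 9$
$G{\left(B \right)} = 9 - B$
$\left(135 + 158\right) G{\left(-1 \right)} = \left(135 + 158\right) \left(9 - -1\right) = 293 \left(9 + 1\right) = 293 \cdot 10 = 2930$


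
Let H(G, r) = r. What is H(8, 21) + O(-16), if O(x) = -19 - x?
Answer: 18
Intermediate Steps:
H(8, 21) + O(-16) = 21 + (-19 - 1*(-16)) = 21 + (-19 + 16) = 21 - 3 = 18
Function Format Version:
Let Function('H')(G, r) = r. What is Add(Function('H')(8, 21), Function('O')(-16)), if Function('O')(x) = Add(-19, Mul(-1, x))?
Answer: 18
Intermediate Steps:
Add(Function('H')(8, 21), Function('O')(-16)) = Add(21, Add(-19, Mul(-1, -16))) = Add(21, Add(-19, 16)) = Add(21, -3) = 18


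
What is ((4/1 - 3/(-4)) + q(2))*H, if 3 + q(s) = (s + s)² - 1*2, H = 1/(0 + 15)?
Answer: 21/20 ≈ 1.0500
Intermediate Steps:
H = 1/15 ≈ 0.066667
q(s) = -5 + 4*s² (q(s) = -3 + ((s + s)² - 1*2) = -3 + ((2*s)² - 2) = -3 + (4*s² - 2) = -3 + (-2 + 4*s²) = -5 + 4*s²)
((4/1 - 3/(-4)) + q(2))*H = ((4/1 - 3/(-4)) + (-5 + 4*2²))*(1/15) = ((4*1 - 3*(-¼)) + (-5 + 4*4))*(1/15) = ((4 + ¾) + (-5 + 16))*(1/15) = (19/4 + 11)*(1/15) = (63/4)*(1/15) = 21/20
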